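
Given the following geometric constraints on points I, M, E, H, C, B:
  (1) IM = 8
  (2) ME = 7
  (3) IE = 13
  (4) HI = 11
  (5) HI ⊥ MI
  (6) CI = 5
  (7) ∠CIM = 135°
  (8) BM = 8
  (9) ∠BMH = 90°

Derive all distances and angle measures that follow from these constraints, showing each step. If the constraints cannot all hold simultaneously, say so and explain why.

The constraints are consistent.

Step 1: From MI = 8, IH = 11, and ∠MIH = 90°, by the law of cosines:
  MH² = MI² + IH² - 2·MI·IH·cos(90°) = 64 + 121 - 0 = 185
  MH = √185

Step 2: From MI = 8, IC = 5, and ∠MIC = 135°, by the law of cosines:
  MC² = MI² + IC² - 2·MI·IC·cos(135°) = 64 + 25 + 56.57 = 145.6
  MC ≈ 12.07

Step 3: From IE = 13, IM = 8, EM = 7, by the inverse law of cosines:
  cos(∠EIM) = (IE² + IM² - EM²) / (2·IE·IM)
  ∠EIM = 27.8°

Step 4: From ME = 7, MI = 8, EI = 13, by the inverse law of cosines:
  cos(∠EMI) = (ME² + MI² - EI²) / (2·ME·MI)
  ∠EMI = 120°

Step 5: From EI = 13, EM = 7, IM = 8, by the inverse law of cosines:
  cos(∠IEM) = (EI² + EM² - IM²) / (2·EI·EM)
  ∠IEM = 32.2°

Step 6: From HM = √185, MB = 8, and ∠HMB = 90°, by the law of cosines:
  HB² = HM² + MB² - 2·HM·MB·cos(90°) = 185 + 64 - 0 = 249
  HB ≈ 15.78

Step 7: From MC = 12.07, MI = 8, CI = 5, by the inverse law of cosines:
  cos(∠CMI) = (MC² + MI² - CI²) / (2·MC·MI)
  ∠CMI = 17.04°

Step 8: From MH = √185, MI = 8, HI = 11, by the inverse law of cosines:
  cos(∠HMI) = (MH² + MI² - HI²) / (2·MH·MI)
  ∠HMI = 53.97°

Step 9: From HI = 11, HM = √185, IM = 8, by the inverse law of cosines:
  cos(∠IHM) = (HI² + HM² - IM²) / (2·HI·HM)
  ∠IHM = 36.03°

Step 10: From CI = 5, CM = 12.07, IM = 8, by the inverse law of cosines:
  cos(∠ICM) = (CI² + CM² - IM²) / (2·CI·CM)
  ∠ICM = 27.96°

Step 11: From HB = 15.78, HM = √185, BM = 8, by the inverse law of cosines:
  cos(∠BHM) = (HB² + HM² - BM²) / (2·HB·HM)
  ∠BHM = 30.46°

Step 12: From BH = 15.78, BM = 8, HM = √185, by the inverse law of cosines:
  cos(∠HBM) = (BH² + BM² - HM²) / (2·BH·BM)
  ∠HBM = 59.54°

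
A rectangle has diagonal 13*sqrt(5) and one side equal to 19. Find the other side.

The diagonal of a rectangle forms a right triangle with the two sides.
Rearranging the Pythagorean theorem: missing side = sqrt(d^2 - known^2).
= sqrt(845 - 361) = sqrt(484) = 22.

22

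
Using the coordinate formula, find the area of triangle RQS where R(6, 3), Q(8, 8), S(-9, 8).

Shoelace: Area = (1/2)|6(8-8) + 8(8-3) + -9(3-8)| = (1/2)(85) = 85/2

85/2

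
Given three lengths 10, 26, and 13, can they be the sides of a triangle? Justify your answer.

Check the triangle inequality: 10 + 13 = 23 ≤ 26.
Since the sum of two sides does not exceed the third, no triangle can be formed.

No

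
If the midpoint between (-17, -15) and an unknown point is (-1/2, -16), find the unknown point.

Using the midpoint formula: M = ((x1 + x2)/2, (y1 + y2)/2)
We know M = (-1/2, -16) and D = (-17, -15)
For x: -1/2 = (-17 + x2)/2, so x2 = 2*-1/2 - -17 = 16
For y: -16 = (-15 + y2)/2, so y2 = 2*-16 - -15 = -17
C = (16, -17)

(16, -17)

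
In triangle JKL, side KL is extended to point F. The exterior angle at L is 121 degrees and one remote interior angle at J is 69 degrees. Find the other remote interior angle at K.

angle K = 121 - 69 = 52 degrees (exterior angle theorem).

52 degrees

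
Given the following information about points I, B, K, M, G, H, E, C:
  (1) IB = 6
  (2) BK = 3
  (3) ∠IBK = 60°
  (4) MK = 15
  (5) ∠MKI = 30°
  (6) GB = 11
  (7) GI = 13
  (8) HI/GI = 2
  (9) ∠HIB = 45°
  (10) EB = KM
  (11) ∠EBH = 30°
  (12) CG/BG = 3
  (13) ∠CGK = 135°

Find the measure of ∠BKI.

Step 1: By the law of cosines on triangle KBI: KI² = 3² + 6² − 2·3·6·cos(60°) = 27, so KI = 3·√3.
Step 2: By the inverse law of cosines on triangle BKI: cos(∠BKI) = (3² + (3·√3)² − 6²) / (2·3·3·√3) = 0/31.18 = 0, so ∠BKI = 90°.

Therefore, the measure of angle ∠BKI = 90°.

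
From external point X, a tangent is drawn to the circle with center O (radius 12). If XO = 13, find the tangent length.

tangent = √(d² - r²) = √(13² - 12²) = √(169 - 144) = √25 = 5

5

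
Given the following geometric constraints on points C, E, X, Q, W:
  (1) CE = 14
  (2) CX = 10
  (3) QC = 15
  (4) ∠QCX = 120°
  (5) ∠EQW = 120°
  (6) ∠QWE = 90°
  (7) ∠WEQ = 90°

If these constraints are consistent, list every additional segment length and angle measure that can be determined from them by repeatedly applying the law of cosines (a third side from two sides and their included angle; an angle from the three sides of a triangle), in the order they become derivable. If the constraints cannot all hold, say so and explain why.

These constraints are not satisfiable: (5), (6) and (7) are the three interior angles of triangle EQW, which must sum to 180°, but 120° + 90° + 90° = 300°. No planar figure meets all of them, so nothing further can be derived.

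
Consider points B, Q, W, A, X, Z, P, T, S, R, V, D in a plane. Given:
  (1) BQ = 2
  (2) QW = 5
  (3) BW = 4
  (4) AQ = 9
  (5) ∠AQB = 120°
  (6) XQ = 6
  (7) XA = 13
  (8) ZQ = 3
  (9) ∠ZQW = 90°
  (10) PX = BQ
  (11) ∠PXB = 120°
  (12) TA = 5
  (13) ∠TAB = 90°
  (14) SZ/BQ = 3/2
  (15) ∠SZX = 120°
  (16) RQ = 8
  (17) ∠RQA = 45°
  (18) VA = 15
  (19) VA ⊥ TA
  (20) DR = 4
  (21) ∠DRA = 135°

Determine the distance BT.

Step 1: By the law of cosines on triangle BQA: BA² = 2² + 9² − 2·2·9·cos(120°) = 103, so BA = √103.
Step 2: By the law of cosines on triangle BAT: BT² = √103² + 5² − 2·√103·5·cos(90°) = 128, so BT = 8·√2.

Therefore, the length of BT = 8·√2.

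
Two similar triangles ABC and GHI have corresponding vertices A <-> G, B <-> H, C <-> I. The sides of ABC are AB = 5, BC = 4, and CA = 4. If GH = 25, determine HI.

Similar triangles have proportional sides. Setting up the proportion:
GH / AB = HI / BC
25 / 5 = HI / 4
HI = 4 * 25 / 5 = 20.

20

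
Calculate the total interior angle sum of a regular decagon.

The sum of interior angles of an n-sided polygon is (n - 2) * 180.
For n = 10: (10 - 2) * 180 = 8 * 180 = 1440 degrees.

1440 degrees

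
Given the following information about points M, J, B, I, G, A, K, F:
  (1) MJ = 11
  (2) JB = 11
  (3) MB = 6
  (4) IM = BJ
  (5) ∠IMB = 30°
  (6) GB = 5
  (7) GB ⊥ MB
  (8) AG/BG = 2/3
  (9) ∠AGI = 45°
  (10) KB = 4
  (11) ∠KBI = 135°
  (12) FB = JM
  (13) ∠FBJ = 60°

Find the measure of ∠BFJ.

From the given relations: FB = JM = 11.
Step 1: By the law of cosines on triangle FBJ: FJ² = 11² + 11² − 2·11·11·cos(60°) = 121, so FJ = 11.
Step 2: By the inverse law of cosines on triangle BFJ: cos(∠BFJ) = (11² + 11² − 11²) / (2·11·11) = 121/242 = 0.5, so ∠BFJ = 60°.

Therefore, the measure of angle ∠BFJ = 60°.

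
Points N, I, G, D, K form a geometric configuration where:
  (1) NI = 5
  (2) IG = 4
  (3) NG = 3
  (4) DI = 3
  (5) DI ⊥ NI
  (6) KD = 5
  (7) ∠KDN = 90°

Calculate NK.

Step 1: By the law of cosines on triangle DIN: DN² = 3² + 5² − 2·3·5·cos(90°) = 34, so DN = √34.
Step 2: By the law of cosines on triangle NDK: NK² = √34² + 5² − 2·√34·5·cos(90°) = 59, so NK = √59.

Therefore, the length of NK = √59.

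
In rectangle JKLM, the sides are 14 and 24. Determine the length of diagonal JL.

Using the Pythagorean theorem:
d² = 14² + 24² = 196 + 576 = 772
d = sqrt(772) = 2*sqrt(193)

2*sqrt(193)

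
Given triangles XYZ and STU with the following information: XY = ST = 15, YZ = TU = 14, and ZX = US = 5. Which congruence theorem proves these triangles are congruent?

The given information matches SSS: All three pairs of corresponding sides are equal (Side-Side-Side).

SSS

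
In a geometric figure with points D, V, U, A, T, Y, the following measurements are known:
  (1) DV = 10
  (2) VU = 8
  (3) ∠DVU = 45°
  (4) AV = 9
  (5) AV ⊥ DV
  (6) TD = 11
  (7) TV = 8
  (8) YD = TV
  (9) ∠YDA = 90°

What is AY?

From the given relations: YD = TV = 8.
Step 1: By the law of cosines on triangle DVA: DA² = 10² + 9² − 2·10·9·cos(90°) = 181, so DA = √181.
Step 2: By the law of cosines on triangle ADY: AY² = √181² + 8² − 2·√181·8·cos(90°) = 245, so AY = 7·√5.

Therefore, the length of AY = 7·√5.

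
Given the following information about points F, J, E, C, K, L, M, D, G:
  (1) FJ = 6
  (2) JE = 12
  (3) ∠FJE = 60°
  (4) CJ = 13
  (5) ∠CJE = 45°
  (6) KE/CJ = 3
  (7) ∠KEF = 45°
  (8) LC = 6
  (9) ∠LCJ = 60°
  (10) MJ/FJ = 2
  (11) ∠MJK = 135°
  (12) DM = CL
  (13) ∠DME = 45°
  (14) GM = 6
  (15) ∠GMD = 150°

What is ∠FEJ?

Step 1: By the law of cosines on triangle EJF: EF² = 12² + 6² − 2·12·6·cos(60°) = 108, so EF = 6·√3.
Step 2: By the inverse law of cosines on triangle FEJ: cos(∠FEJ) = ((6·√3)² + 12² − 6²) / (2·6·√3·12) = 216/249.42 = 0.866, so ∠FEJ = 30°.

Therefore, the measure of angle ∠FEJ = 30°.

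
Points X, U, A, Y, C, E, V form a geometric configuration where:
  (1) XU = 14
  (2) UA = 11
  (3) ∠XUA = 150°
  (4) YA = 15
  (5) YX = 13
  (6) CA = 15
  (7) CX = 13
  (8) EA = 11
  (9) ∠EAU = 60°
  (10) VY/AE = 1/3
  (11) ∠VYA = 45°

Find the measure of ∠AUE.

Step 1: By the law of cosines on triangle UAE: UE² = 11² + 11² − 2·11·11·cos(60°) = 121, so UE = 11.
Step 2: By the inverse law of cosines on triangle AUE: cos(∠AUE) = (11² + 11² − 11²) / (2·11·11) = 121/242 = 0.5, so ∠AUE = 60°.

Therefore, the measure of angle ∠AUE = 60°.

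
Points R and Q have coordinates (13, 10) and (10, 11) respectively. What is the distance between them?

d = sqrt((-3)^2 + (1)^2) = sqrt(10)

sqrt(10)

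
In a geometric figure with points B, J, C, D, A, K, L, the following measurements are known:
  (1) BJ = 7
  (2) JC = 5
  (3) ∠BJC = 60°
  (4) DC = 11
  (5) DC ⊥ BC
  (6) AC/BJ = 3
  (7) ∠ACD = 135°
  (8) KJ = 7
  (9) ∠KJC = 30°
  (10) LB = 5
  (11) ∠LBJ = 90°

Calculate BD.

Step 1: By the law of cosines on triangle BJC: BC² = 7² + 5² − 2·7·5·cos(60°) = 39, so BC = √39.
Step 2: By the law of cosines on triangle BCD: BD² = √39² + 11² − 2·√39·11·cos(90°) = 160, so BD = 4·√10.

Therefore, the length of BD = 4·√10.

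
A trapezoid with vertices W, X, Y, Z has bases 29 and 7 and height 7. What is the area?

Area = (29 + 7) * 7 / 2 = 252 / 2 = 126

126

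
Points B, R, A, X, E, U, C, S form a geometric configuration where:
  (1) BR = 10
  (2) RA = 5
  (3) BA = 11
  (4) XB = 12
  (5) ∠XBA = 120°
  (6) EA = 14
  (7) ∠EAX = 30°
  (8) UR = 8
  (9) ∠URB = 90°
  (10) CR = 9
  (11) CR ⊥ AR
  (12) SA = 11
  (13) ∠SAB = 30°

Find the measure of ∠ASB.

Step 1: By the law of cosines on triangle SAB: SB² = 11² + 11² − 2·11·11·cos(30°) = 32.42, so SB ≈ 5.69.
Step 2: By the inverse law of cosines on triangle ASB: cos(∠ASB) = (11² + 5.69² − 11²) / (2·11·5.69) = 32.42/125.27 = 0.2588, so ∠ASB = 75°.

Therefore, the measure of angle ∠ASB = 75°.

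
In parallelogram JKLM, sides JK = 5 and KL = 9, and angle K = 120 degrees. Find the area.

Area = a * b * sin(theta)
Area = 5 * 9 * sin(120 degrees)
Area = 45 * sqrt(3)/2
Area = 45*sqrt(3)/2

45*sqrt(3)/2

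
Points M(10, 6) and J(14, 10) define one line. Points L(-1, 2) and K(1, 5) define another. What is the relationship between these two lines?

Slope of line 1: m1 = (10 - 6)/(14 - 10) = 4/4 = 1
Slope of line 2: m2 = (5 - 2)/(1 - -1) = 3/2 = 3/2
For parallel lines we need equal slopes: 1 != 3/2.
For perpendicular lines we need m1*m2 = -1: (1)(3/2) = 3/2 != -1.
Since neither condition holds, the lines are neither parallel nor perpendicular.

Neither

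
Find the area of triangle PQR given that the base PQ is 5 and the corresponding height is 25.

Area = (1/2) * base * height
Area = (1/2) * 5 * 25
Area = 125/2

125/2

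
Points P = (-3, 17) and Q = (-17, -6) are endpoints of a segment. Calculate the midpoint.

The midpoint is the average of the coordinates:
x: (-3 + -17)/2 = -10
y: (17 + -6)/2 = 11/2
Midpoint = (-10, 11/2)

(-10, 11/2)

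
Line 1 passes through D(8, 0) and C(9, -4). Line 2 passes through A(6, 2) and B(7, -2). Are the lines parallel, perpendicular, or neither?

Slope of line 1: m1 = (-4 - 0)/(9 - 8) = -4/1 = -4
Slope of line 2: m2 = (-2 - 2)/(7 - 6) = -4/1 = -4
m1 = m2, so the lines are parallel.

Parallel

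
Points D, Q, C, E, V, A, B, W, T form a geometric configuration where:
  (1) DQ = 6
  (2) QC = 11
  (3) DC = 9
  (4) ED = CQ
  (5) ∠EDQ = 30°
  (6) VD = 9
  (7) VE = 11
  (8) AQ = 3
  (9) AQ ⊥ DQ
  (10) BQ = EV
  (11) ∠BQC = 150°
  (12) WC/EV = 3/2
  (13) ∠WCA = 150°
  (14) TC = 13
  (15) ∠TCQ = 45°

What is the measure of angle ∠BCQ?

From the given relations: BQ = EV = 11.
Step 1: By the law of cosines on triangle CQB: CB² = 11² + 11² − 2·11·11·cos(150°) = 451.58, so CB ≈ 21.25.
Step 2: By the inverse law of cosines on triangle BCQ: cos(∠BCQ) = (21.25² + 11² − 11²) / (2·21.25·11) = 451.58/467.51 = 0.9659, so ∠BCQ = 15°.

Therefore, the measure of angle ∠BCQ = 15°.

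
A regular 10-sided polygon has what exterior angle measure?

Each exterior angle of a regular n-gon is 360 / n.
For n = 10: 360 / 10 = 36 degrees.

36 degrees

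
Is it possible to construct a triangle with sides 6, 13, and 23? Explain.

Check the triangle inequality: 6 + 13 = 19 ≤ 23.
Since the sum of two sides does not exceed the third, no triangle can be formed.

No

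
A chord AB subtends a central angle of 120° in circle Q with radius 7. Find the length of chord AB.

Drop a perpendicular from the center to the chord, bisecting both the chord and the central angle.
Each half-chord = r sin(θ/2) = 7 sin(60°).
The full chord = 2 × 7 × sin(60°) = 7*sqrt(3).

7*sqrt(3)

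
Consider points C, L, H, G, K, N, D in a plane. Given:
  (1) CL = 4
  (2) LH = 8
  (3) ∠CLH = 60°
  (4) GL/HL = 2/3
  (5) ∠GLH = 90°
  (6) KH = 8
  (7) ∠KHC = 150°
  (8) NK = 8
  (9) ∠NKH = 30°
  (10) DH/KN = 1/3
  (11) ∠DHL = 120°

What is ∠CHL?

Step 1: By the law of cosines on triangle HLC: HC² = 8² + 4² − 2·8·4·cos(60°) = 48, so HC = 4·√3.
Step 2: By the inverse law of cosines on triangle CHL: cos(∠CHL) = ((4·√3)² + 8² − 4²) / (2·4·√3·8) = 96/110.85 = 0.866, so ∠CHL = 30°.

Therefore, the measure of angle ∠CHL = 30°.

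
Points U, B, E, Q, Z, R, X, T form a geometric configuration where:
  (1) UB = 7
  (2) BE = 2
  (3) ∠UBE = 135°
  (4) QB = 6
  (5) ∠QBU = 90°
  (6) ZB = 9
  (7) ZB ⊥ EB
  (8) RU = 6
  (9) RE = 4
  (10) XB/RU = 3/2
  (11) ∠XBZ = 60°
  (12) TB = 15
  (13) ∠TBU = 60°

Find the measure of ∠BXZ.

From the given relations: XB = 3/2·RU = 3/2·6 = 9.
Step 1: By the law of cosines on triangle XBZ: XZ² = 9² + 9² − 2·9·9·cos(60°) = 81, so XZ = 9.
Step 2: By the inverse law of cosines on triangle BXZ: cos(∠BXZ) = (9² + 9² − 9²) / (2·9·9) = 81/162 = 0.5, so ∠BXZ = 60°.

Therefore, the measure of angle ∠BXZ = 60°.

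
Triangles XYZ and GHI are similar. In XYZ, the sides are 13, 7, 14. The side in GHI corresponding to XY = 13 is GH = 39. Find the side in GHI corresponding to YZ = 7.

Since the triangles are similar, the ratio of corresponding sides is constant.
Scale factor k = GH / XY = 39 / 13 = 3
HI = k * YZ = 3 * 7 = 21

21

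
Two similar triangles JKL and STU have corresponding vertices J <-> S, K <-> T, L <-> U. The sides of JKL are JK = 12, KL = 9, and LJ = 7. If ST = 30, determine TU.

Since the triangles are similar, the ratio of corresponding sides is constant.
Scale factor k = ST / JK = 30 / 12 = 5/2
TU = k * KL = 5/2 * 9 = 45/2

45/2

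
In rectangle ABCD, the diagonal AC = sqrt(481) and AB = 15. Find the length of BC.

The diagonal of a rectangle forms a right triangle with the two sides.
Rearranging the Pythagorean theorem: missing side = sqrt(d^2 - known^2).
= sqrt(481 - 225) = sqrt(256) = 16.

16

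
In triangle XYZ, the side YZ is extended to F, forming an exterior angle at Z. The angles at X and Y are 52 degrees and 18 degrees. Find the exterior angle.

The interior angle at Z is 180 - 52 - 18 = 110 degrees.
The exterior angle and interior angle at Z are supplementary:
Exterior angle = 180 - 110 = 70 degrees.

70 degrees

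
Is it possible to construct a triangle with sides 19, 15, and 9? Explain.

For three segments to close into a triangle, no single side can be as long as the other two combined.
The longest side is 19, and 9 + 15 = 24 > 19.
A triangle can be formed.

Yes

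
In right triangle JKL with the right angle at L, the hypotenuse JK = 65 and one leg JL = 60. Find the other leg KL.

By the Pythagorean theorem: KL^2 = JK^2 - JL^2
KL^2 = 65^2 - 60^2 = 4225 - 3600 = 625
KL = sqrt(625) = 25

25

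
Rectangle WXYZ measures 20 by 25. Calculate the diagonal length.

Using the Pythagorean theorem:
d² = 20² + 25² = 400 + 625 = 1025
d = sqrt(1025) = 5*sqrt(41)

5*sqrt(41)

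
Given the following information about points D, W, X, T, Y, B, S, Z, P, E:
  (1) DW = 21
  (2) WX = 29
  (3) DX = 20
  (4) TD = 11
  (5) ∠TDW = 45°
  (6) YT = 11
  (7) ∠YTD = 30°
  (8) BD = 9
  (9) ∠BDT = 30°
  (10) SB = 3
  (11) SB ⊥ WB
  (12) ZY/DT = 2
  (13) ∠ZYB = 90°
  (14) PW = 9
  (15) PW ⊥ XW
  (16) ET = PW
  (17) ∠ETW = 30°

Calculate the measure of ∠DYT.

Step 1: By the law of cosines on triangle YTD: YD² = 11² + 11² − 2·11·11·cos(30°) = 32.42, so YD ≈ 5.69.
Step 2: By the inverse law of cosines on triangle DYT: cos(∠DYT) = (5.69² + 11² − 11²) / (2·5.69·11) = 32.42/125.27 = 0.2588, so ∠DYT = 75°.

Therefore, the measure of angle ∠DYT = 75°.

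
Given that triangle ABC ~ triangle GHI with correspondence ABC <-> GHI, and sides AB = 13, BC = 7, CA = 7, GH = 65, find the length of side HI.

k = 65/13 = 5. HI = 5 * 7 = 35.

35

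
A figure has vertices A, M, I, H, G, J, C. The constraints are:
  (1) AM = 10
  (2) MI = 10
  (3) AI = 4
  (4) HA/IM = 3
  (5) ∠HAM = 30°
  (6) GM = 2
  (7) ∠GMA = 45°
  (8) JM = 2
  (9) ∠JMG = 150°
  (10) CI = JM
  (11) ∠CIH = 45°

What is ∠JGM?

Step 1: By the law of cosines on triangle GMJ: GJ² = 2² + 2² − 2·2·2·cos(150°) = 14.93, so GJ ≈ 3.86.
Step 2: By the inverse law of cosines on triangle JGM: cos(∠JGM) = (3.86² + 2² − 2²) / (2·3.86·2) = 14.93/15.45 = 0.9659, so ∠JGM = 15°.

Therefore, the measure of angle ∠JGM = 15°.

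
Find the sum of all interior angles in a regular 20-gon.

The sum of interior angles of an n-sided polygon is (n - 2) * 180.
For n = 20: (20 - 2) * 180 = 18 * 180 = 3240 degrees.

3240 degrees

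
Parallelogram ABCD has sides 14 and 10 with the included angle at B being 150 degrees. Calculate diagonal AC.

Law of cosines: d^2 = 14^2 + 10^2 - 2(14)(10)cos(150°) = 140*sqrt(3) + 296, so d = 2*sqrt(35*sqrt(3) + 74).

2*sqrt(35*sqrt(3) + 74)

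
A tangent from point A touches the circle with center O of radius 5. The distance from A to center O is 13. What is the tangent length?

Let T be the point of tangency. Then OT ⊥ AT (radius ⊥ tangent).
In right triangle OTA: OA² = OT² + AT²
13² = 5² + AT²
AT² = 144, AT = 12

12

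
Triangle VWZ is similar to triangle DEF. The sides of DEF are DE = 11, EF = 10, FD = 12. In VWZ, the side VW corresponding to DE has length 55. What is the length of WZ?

k = 55/11 = 5. WZ = 5 * 10 = 50.

50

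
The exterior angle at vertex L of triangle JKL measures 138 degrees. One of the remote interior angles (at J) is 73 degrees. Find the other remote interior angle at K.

By the exterior angle theorem: exterior angle = sum of remote interior angles.
138 = 73 + angle K
angle K = 138 - 73 = 65 degrees

65 degrees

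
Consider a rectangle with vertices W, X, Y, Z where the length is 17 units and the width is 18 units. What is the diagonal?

d = sqrt(17^2 + 18^2) = sqrt(613)

sqrt(613)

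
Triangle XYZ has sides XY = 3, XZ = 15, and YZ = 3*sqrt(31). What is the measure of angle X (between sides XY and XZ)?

By the inverse law of cosines: cos(X) = (XY² + XZ² - YZ²) / (2 × XY × XZ)
cos(X) = (3² + 15² - (3*sqrt(31))²) / (2 × 3 × 15)
cos(X) = (9 + 225 - (279)) / 90
cos(X) = -1/2
X = arccos(-1/2) = 120°

120°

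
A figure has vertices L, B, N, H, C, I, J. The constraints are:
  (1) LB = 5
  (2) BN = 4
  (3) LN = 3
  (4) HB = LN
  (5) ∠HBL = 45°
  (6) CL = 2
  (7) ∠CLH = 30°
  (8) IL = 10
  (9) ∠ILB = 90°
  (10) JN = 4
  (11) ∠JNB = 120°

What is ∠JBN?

Step 1: By the law of cosines on triangle BNJ: BJ² = 4² + 4² − 2·4·4·cos(120°) = 48, so BJ = 4·√3.
Step 2: By the inverse law of cosines on triangle JBN: cos(∠JBN) = ((4·√3)² + 4² − 4²) / (2·4·√3·4) = 48/55.43 = 0.866, so ∠JBN = 30°.

Therefore, the measure of angle ∠JBN = 30°.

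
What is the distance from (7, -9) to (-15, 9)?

d = sqrt((-15 - 7)^2 + (9 - -9)^2)
d = sqrt(-22^2 + 18^2)
d = sqrt(484 + 324)
d = sqrt(808) = 2*sqrt(202)

2*sqrt(202)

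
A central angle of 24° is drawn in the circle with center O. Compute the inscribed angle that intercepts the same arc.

By the inscribed angle theorem, the inscribed angle is half the central angle.
Inscribed angle = 24° / 2 = 12°

12°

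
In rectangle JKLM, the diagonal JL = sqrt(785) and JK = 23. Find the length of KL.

Using the Pythagorean theorem: d^2 = a^2 + b^2
b^2 = d^2 - a^2
b^2 = 785 - 529
b^2 = 256
b = sqrt(256) = 16

16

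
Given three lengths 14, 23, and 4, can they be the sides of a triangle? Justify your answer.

The longest side is 23. The other two sides sum to 4 + 14 = 18.
Since 18 ≤ 23, the two shorter sides cannot reach around to close the triangle.

No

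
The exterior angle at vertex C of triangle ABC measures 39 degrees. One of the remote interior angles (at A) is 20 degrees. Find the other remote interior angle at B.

The exterior angle theorem states that an exterior angle equals the sum of the two non-adjacent interior angles.
So 39 = 20 + angle B, which gives angle B = 39 - 20 = 19 degrees.

19 degrees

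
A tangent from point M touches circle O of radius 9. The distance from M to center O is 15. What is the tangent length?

tangent = √(d² - r²) = √(15² - 9²) = √(225 - 81) = √144 = 12

12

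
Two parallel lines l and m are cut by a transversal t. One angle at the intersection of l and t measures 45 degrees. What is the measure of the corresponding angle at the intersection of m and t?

Corresponding angles formed by parallel lines and a transversal are equal.
The given angle is 45 degrees.
The corresponding angle = 45 degrees.

45 degrees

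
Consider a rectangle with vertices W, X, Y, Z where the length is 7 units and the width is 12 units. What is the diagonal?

A rectangle's diagonal splits it into two right triangles, with the diagonal as the hypotenuse.
By the Pythagorean theorem, d^2 = 7^2 + 12^2 = 193.
Therefore d = sqrt(193).

sqrt(193)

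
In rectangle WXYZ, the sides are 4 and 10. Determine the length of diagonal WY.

Using the Pythagorean theorem:
d² = 4² + 10² = 16 + 100 = 116
d = sqrt(116) = 2*sqrt(29)

2*sqrt(29)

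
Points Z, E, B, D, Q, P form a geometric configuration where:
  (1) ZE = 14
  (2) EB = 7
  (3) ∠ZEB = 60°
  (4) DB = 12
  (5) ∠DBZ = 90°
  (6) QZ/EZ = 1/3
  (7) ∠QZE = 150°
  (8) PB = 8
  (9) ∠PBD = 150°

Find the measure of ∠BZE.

Step 1: By the law of cosines on triangle ZEB: ZB² = 14² + 7² − 2·14·7·cos(60°) = 147, so ZB = 7·√3.
Step 2: By the inverse law of cosines on triangle BZE: cos(∠BZE) = ((7·√3)² + 14² − 7²) / (2·7·√3·14) = 294/339.48 = 0.866, so ∠BZE = 30°.

Therefore, the measure of angle ∠BZE = 30°.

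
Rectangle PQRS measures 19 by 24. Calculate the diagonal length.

Using the Pythagorean theorem:
d² = 19² + 24² = 361 + 576 = 937
d = sqrt(937)

sqrt(937)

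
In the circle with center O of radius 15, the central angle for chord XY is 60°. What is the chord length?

Chord = 2(15) sin(30°) = 15

15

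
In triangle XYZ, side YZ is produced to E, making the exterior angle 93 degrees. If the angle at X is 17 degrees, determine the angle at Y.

angle Y = 93 - 17 = 76 degrees (exterior angle theorem).

76 degrees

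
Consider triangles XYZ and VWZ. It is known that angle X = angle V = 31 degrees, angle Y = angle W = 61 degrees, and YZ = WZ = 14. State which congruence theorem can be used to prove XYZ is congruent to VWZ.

The given information matches AAS: Two pairs of corresponding angles and a non-included side are equal (Angle-Angle-Side).

AAS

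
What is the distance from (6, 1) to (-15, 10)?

d = sqrt((-15 - 6)^2 + (10 - 1)^2)
d = sqrt(-21^2 + 9^2)
d = sqrt(441 + 81)
d = sqrt(522) = 3*sqrt(58)

3*sqrt(58)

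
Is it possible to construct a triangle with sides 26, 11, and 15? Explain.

Check the triangle inequality: 11 + 15 = 26 ≤ 26.
Since the sum of two sides does not exceed the third, no triangle can be formed.

No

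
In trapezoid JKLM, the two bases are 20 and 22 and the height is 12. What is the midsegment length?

The midsegment (median) of a trapezoid connects the midpoints of the non-parallel sides.
Its length is the average of the two bases: (20 + 22) / 2 = 21.

21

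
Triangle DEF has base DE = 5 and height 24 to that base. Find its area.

Area = (1/2) * base * height
Area = (1/2) * 5 * 24
Area = 60

60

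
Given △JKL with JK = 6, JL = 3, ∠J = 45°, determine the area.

Area = (1/2) * JK * JL * sin(J)
Area = (1/2) * 6 * 3 * sin(45°)
Area = (1/2) * 6 * 3 * sqrt(2)/2
Area = 9*sqrt(2)/2

9*sqrt(2)/2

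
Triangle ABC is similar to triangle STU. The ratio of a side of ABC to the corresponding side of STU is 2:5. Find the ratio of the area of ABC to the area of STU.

Area scales with the square of linear dimensions. If every length is multiplied by 2/5, then the area is multiplied by (2/5)^2 = 4/25.
The area ratio is 4:25.

4:25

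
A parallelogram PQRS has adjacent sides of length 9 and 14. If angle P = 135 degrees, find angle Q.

In a parallelogram, consecutive angles are supplementary (sum to 180°).
angle Q = 180 - angle P
angle Q = 180 - 135
angle Q = 45 degrees

45 degrees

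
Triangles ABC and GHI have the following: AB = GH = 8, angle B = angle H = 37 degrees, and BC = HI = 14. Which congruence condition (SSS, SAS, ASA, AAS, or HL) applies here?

Consider the given information: AB = GH = 8, angle B = angle H = 37 degrees, and BC = HI = 14
This is not SSS or AAS: SSS requires all three pairs of sides, but we don't have that. AAS requires two angles and a non-included side.
The correct criterion is SAS. Two pairs of corresponding sides and the included angle are equal (Side-Angle-Side).

SAS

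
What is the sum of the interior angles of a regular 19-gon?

The sum of interior angles of an n-sided polygon is (n - 2) * 180.
For n = 19: (19 - 2) * 180 = 17 * 180 = 3060 degrees.

3060 degrees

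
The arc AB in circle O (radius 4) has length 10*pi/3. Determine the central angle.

θ = 360 × 10*pi/3 / (2π × 4) = 150° (rearranging arc length formula).

150°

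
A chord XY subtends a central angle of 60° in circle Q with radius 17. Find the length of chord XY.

Chord length = 2r sin(θ/2)
= 2 × 17 × sin(60°/2)
= 2 × 17 × sin(30°)
= 17

17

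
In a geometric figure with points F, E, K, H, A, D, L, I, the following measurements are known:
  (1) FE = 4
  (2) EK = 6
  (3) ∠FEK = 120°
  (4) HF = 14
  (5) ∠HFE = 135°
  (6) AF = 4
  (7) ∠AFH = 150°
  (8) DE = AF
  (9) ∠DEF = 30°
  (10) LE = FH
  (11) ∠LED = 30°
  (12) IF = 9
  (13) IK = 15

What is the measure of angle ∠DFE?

From the given relations: DE = AF = 4.
Step 1: By the law of cosines on triangle FED: FD² = 4² + 4² − 2·4·4·cos(30°) = 4.29, so FD ≈ 2.07.
Step 2: By the inverse law of cosines on triangle DFE: cos(∠DFE) = (2.07² + 4² − 4²) / (2·2.07·4) = 4.29/16.56 = 0.2588, so ∠DFE = 75°.

Therefore, the measure of angle ∠DFE = 75°.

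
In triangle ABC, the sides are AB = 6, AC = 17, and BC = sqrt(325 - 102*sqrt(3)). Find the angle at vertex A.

By the inverse law of cosines: cos(A) = (AB² + AC² - BC²) / (2 × AB × AC)
cos(A) = (6² + 17² - (sqrt(325 - 102*sqrt(3)))²) / (2 × 6 × 17)
cos(A) = (36 + 289 - (325 - 102*sqrt(3))) / 204
cos(A) = sqrt(3)/2
A = arccos(sqrt(3)/2) = 30°

30°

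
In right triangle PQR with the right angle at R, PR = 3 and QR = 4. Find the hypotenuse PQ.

In a right triangle, the square of the hypotenuse equals the sum of the squares of the two legs.
The legs are 3 and 4, so the hypotenuse = sqrt(9 + 16) = sqrt(25) = 5.

5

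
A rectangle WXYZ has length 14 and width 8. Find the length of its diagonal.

A rectangle's diagonal splits it into two right triangles, with the diagonal as the hypotenuse.
By the Pythagorean theorem, d^2 = 14^2 + 8^2 = 260.
Therefore d = sqrt(260) = 2*sqrt(65).

2*sqrt(65)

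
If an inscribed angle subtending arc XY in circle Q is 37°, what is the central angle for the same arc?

Central angle = 2 × 37° = 74° (inscribed angle theorem).

74°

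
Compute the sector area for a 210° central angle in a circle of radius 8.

Sector area = π(8²)(7/12) = 112*pi/3

112*pi/3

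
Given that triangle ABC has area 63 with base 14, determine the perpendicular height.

Area = (1/2) * base * height
height = 2 * Area / base
height = 2 * 63 / 14
height = 126 / 14
height = 9

9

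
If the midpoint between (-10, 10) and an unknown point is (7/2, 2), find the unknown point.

Using the midpoint formula: M = ((x1 + x2)/2, (y1 + y2)/2)
We know M = (7/2, 2) and S = (-10, 10)
For x: 7/2 = (-10 + x2)/2, so x2 = 2*7/2 - -10 = 17
For y: 2 = (10 + y2)/2, so y2 = 2*2 - 10 = -6
Q = (17, -6)

(17, -6)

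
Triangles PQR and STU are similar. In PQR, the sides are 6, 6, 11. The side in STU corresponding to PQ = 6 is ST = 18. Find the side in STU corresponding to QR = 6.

k = 18/6 = 3. TU = 3 * 6 = 18.

18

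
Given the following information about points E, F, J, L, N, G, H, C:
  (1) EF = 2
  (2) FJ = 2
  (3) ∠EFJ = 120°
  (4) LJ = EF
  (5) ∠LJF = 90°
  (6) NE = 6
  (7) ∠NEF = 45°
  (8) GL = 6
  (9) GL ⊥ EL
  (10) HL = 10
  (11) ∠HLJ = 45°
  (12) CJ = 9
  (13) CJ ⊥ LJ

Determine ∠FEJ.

Step 1: By the law of cosines on triangle EFJ: EJ² = 2² + 2² − 2·2·2·cos(120°) = 12, so EJ = 2·√3.
Step 2: By the inverse law of cosines on triangle FEJ: cos(∠FEJ) = (2² + (2·√3)² − 2²) / (2·2·2·√3) = 12/13.86 = 0.866, so ∠FEJ = 30°.

Therefore, the measure of angle ∠FEJ = 30°.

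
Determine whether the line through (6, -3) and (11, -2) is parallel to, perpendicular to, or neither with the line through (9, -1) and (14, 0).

Slope of line 1: m1 = (-2 - -3)/(11 - 6) = 1/5 = 1/5
Slope of line 2: m2 = (0 - -1)/(14 - 9) = 1/5 = 1/5
m1 = m2, so the lines are parallel.

Parallel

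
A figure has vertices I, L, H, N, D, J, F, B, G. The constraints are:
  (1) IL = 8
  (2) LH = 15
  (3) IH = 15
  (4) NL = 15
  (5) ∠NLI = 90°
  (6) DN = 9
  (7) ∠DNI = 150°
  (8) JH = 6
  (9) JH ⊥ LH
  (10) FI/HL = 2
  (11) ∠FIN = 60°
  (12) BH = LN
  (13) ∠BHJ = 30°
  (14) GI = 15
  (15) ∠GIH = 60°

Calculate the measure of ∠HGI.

Step 1: By the law of cosines on triangle GIH: GH² = 15² + 15² − 2·15·15·cos(60°) = 225, so GH = 15.
Step 2: By the inverse law of cosines on triangle HGI: cos(∠HGI) = (15² + 15² − 15²) / (2·15·15) = 225/450 = 0.5, so ∠HGI = 60°.

Therefore, the measure of angle ∠HGI = 60°.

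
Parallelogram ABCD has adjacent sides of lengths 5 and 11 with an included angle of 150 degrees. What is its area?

Area = a * b * sin(theta)
Area = 5 * 11 * sin(150 degrees)
Area = 55 * 1/2
Area = 55/2

55/2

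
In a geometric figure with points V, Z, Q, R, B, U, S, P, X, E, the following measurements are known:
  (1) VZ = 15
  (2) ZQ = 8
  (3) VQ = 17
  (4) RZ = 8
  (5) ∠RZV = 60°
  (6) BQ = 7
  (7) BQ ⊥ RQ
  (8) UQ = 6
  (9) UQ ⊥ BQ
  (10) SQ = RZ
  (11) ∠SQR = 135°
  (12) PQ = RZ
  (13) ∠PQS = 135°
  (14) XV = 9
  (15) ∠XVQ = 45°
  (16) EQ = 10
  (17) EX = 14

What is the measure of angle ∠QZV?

Step 1: By the inverse law of cosines on triangle QZV: cos(∠QZV) = (8² + 15² − 17²) / (2·8·15) = 0/240 = 0, so ∠QZV = 90°.

Therefore, the measure of angle ∠QZV = 90°.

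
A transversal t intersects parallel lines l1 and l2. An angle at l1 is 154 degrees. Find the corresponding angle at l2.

Corresponding angles are equal: 154 degrees.

154 degrees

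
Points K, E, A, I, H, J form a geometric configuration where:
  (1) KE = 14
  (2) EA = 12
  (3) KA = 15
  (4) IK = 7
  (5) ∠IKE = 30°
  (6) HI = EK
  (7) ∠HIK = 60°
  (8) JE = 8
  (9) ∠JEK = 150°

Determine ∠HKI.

From the given relations: HI = EK = 14.
Step 1: By the law of cosines on triangle KIH: KH² = 7² + 14² − 2·7·14·cos(60°) = 147, so KH = 7·√3.
Step 2: By the inverse law of cosines on triangle HKI: cos(∠HKI) = ((7·√3)² + 7² − 14²) / (2·7·√3·7) = 0/169.74 = 0, so ∠HKI = 90°.

Therefore, the measure of angle ∠HKI = 90°.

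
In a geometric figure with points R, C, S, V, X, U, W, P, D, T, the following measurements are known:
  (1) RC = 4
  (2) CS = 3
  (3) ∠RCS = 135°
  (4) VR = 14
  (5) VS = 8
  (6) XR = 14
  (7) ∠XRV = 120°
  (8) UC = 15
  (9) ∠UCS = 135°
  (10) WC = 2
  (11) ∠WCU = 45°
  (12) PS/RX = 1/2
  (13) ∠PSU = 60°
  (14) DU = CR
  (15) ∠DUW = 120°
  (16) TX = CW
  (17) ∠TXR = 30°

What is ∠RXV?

Step 1: By the law of cosines on triangle XRV: XV² = 14² + 14² − 2·14·14·cos(120°) = 588, so XV = 14·√3.
Step 2: By the inverse law of cosines on triangle RXV: cos(∠RXV) = (14² + (14·√3)² − 14²) / (2·14·14·√3) = 588/678.96 = 0.866, so ∠RXV = 30°.

Therefore, the measure of angle ∠RXV = 30°.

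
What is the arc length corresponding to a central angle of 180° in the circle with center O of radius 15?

Arc length = 2πr × θ/360
= 2π × 15 × 1/2
= 15*pi

15*pi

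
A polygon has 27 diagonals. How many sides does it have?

Using d = n(n - 3)/2, we solve 27 = n(n - 3)/2.
So n(n - 3) = 54.
Testing n = 9: 9 * 6 = 54 = 54. Correct.
The polygon has 9 sides.

9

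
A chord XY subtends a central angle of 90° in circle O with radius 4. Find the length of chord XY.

Chord length = 2r sin(θ/2)
= 2 × 4 × sin(90°/2)
= 2 × 4 × sin(45°)
= 4*sqrt(2)

4*sqrt(2)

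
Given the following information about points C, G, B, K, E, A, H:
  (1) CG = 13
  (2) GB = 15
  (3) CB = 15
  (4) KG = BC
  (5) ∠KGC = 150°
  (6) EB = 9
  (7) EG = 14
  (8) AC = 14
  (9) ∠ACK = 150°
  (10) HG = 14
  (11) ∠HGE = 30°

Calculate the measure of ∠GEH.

Step 1: By the law of cosines on triangle EGH: EH² = 14² + 14² − 2·14·14·cos(30°) = 52.52, so EH ≈ 7.25.
Step 2: By the inverse law of cosines on triangle GEH: cos(∠GEH) = (14² + 7.25² − 14²) / (2·14·7.25) = 52.52/202.91 = 0.2588, so ∠GEH = 75°.

Therefore, the measure of angle ∠GEH = 75°.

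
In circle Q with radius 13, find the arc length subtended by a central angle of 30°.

Arc length = 2π(13)(1/12) = 13*pi/6

13*pi/6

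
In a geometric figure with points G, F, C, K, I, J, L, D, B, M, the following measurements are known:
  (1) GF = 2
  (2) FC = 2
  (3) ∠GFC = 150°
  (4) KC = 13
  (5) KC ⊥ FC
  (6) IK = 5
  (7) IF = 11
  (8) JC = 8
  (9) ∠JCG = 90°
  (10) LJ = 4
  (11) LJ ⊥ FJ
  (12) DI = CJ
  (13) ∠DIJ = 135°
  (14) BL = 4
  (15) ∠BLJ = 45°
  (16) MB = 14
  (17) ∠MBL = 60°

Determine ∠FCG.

Step 1: By the law of cosines on triangle CFG: CG² = 2² + 2² − 2·2·2·cos(150°) = 14.93, so CG ≈ 3.86.
Step 2: By the inverse law of cosines on triangle FCG: cos(∠FCG) = (2² + 3.86² − 2²) / (2·2·3.86) = 14.93/15.45 = 0.9659, so ∠FCG = 15°.

Therefore, the measure of angle ∠FCG = 15°.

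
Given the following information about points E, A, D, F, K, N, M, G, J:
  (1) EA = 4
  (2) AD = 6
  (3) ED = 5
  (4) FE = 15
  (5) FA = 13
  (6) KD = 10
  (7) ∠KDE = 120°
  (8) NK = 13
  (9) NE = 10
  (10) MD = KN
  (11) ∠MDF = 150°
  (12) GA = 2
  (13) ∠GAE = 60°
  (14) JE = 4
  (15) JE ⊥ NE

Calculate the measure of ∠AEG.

Step 1: By the law of cosines on triangle EAG: EG² = 4² + 2² − 2·4·2·cos(60°) = 12, so EG = 2·√3.
Step 2: By the inverse law of cosines on triangle AEG: cos(∠AEG) = (4² + (2·√3)² − 2²) / (2·4·2·√3) = 24/27.71 = 0.866, so ∠AEG = 30°.

Therefore, the measure of angle ∠AEG = 30°.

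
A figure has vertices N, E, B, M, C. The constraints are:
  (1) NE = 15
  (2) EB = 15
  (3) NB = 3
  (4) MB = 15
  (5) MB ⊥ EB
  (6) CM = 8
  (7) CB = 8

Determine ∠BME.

Step 1: By the law of cosines on triangle MBE: ME² = 15² + 15² − 2·15·15·cos(90°) = 450, so ME = 15·√2.
Step 2: By the inverse law of cosines on triangle BME: cos(∠BME) = (15² + (15·√2)² − 15²) / (2·15·15·√2) = 450/636.4 = 0.7071, so ∠BME = 45°.

Therefore, the measure of angle ∠BME = 45°.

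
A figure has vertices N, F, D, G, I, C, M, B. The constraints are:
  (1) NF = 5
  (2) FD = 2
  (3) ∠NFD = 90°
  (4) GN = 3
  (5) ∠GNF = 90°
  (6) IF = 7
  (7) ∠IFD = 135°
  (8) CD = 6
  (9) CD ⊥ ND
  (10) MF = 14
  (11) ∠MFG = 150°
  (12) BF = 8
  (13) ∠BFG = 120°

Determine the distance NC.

Step 1: By the law of cosines on triangle DFN: DN² = 2² + 5² − 2·2·5·cos(90°) = 29, so DN = √29.
Step 2: By the law of cosines on triangle NDC: NC² = √29² + 6² − 2·√29·6·cos(90°) = 65, so NC = √65.

Therefore, the length of NC = √65.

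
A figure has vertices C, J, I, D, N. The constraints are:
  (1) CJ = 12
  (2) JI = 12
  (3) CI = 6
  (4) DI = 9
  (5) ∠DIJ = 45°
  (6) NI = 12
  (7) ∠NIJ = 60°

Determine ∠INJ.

Step 1: By the law of cosines on triangle NIJ: NJ² = 12² + 12² − 2·12·12·cos(60°) = 144, so NJ = 12.
Step 2: By the inverse law of cosines on triangle INJ: cos(∠INJ) = (12² + 12² − 12²) / (2·12·12) = 144/288 = 0.5, so ∠INJ = 60°.

Therefore, the measure of angle ∠INJ = 60°.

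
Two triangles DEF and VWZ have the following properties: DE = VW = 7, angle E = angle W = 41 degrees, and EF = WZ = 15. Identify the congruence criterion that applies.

The given information matches SAS: Two pairs of corresponding sides and the included angle are equal (Side-Angle-Side).

SAS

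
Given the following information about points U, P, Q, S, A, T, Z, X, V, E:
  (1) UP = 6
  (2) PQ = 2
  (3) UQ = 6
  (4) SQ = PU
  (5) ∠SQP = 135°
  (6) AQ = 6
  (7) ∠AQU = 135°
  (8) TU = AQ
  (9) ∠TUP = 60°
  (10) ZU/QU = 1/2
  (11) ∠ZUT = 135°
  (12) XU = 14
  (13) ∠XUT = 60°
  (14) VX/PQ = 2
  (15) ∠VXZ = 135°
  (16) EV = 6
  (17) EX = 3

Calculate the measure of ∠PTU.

From the given relations: TU = AQ = 6.
Step 1: By the law of cosines on triangle TUP: TP² = 6² + 6² − 2·6·6·cos(60°) = 36, so TP = 6.
Step 2: By the inverse law of cosines on triangle PTU: cos(∠PTU) = (6² + 6² − 6²) / (2·6·6) = 36/72 = 0.5, so ∠PTU = 60°.

Therefore, the measure of angle ∠PTU = 60°.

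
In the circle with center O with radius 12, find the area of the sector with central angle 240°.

Sector area = π(12²)(2/3) = 96*pi

96*pi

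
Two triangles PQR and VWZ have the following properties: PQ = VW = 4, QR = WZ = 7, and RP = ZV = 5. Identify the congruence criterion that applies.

The given information matches SSS: All three pairs of corresponding sides are equal (Side-Side-Side).

SSS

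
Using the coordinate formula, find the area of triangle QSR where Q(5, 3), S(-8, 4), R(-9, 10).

Using the Shoelace formula for a triangle:
Area = (1/2)|x0(y1 - y2) + x1(y2 - y0) + x2(y0 - y1)|
Area = (1/2)|5(4 - 10) + -8(10 - 3) + -9(3 - 4)|
Area = (1/2)|-30 + -56 + 9|
Area = (1/2)|-77|
Area = (1/2)(77)
Area = 77/2

77/2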